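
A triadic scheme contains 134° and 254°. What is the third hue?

14°

A triad spaces three hues 120° apart.
The full set is {14°, 134°, 254°}.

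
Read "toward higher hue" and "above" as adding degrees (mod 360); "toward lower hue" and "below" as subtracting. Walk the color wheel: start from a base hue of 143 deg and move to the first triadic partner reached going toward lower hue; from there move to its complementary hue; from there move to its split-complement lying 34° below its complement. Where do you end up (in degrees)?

−120° (triadic ↓): 143 − 120 = 23°
+180° (complement): 23 + 180 = 203°
+146° (split-comp 34° ↓): 203 + 146 = 349°

349°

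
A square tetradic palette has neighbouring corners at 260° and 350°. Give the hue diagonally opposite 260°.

A square tetradic scheme places four hues 90° apart; opposite corners are 180° apart.
260 + 180 = 440 → 440 − 360 = 80°

80°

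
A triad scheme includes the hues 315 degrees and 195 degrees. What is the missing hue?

A triad places three hues 120° apart.
The full set through 195° is {75°, 195°, 315°}.
Given {195°, 315°}, the missing hue is 75°.

75°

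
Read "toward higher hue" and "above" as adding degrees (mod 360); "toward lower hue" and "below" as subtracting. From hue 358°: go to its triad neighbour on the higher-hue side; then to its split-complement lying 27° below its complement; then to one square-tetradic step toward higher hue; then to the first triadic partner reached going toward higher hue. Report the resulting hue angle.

358 + 120 = 478 → 478 − 360 = 118°   (triadic ↑)
118 + 153 = 271°   (split-comp 27° ↓)
271 + 90 = 361 → 361 − 360 = 1°   (square ↑)
1 + 120 = 121°   (triadic ↑)

121°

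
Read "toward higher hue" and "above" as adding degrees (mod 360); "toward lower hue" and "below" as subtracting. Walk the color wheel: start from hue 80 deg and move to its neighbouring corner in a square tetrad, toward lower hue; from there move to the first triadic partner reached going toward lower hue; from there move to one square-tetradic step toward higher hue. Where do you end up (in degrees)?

square ↓ −90°: 80 − 90 = -10 → -10 + 360 = 350°
triadic ↓ −120°: 350 − 120 = 230°
square ↑ +90°: 230 + 90 = 320°

320°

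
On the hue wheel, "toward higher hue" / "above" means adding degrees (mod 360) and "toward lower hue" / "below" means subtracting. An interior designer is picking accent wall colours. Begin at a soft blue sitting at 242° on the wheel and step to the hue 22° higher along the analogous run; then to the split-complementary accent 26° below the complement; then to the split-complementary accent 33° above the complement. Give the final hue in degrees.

analog 22° ↑ +22°: 242 + 22 = 264°
split-comp 26° ↓ +154°: 264 + 154 = 418 → 418 − 360 = 58°
split-comp 33° ↑ +213°: 58 + 213 = 271°

271°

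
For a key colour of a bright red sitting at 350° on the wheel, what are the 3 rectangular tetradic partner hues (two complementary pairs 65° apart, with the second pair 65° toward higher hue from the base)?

55°, 170° and 235°

A rectangular tetradic uses two complementary pairs 65° apart: offsets 0°, 65°, 180°, 245°.
350 + 65 = 415 → 415 − 360 = 55°
350 + 180 = 530 → 530 − 360 = 170°
350 + 245 = 595 → 595 − 360 = 235°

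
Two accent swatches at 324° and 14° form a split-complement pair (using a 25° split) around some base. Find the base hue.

The accents sit 25° either side of the complement, so the complement is their short-arc midpoint on the wheel.
Short-arc midpoint of 324° and 14°: 349°.
Base is 180° from the complement: 349 − 180 = 169°

169°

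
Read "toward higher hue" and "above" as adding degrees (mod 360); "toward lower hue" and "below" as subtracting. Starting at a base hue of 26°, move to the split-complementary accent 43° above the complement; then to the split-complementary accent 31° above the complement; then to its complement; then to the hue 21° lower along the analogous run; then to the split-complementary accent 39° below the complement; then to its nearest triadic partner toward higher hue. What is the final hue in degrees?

26 + 223 = 249°   (split-comp 43° ↑)
249 + 211 = 460 → 460 − 360 = 100°   (split-comp 31° ↑)
100 + 180 = 280°   (complement)
280 − 21 = 259°   (analog 21° ↓)
259 + 141 = 400 → 400 − 360 = 40°   (split-comp 39° ↓)
40 + 120 = 160°   (triadic ↑)

160°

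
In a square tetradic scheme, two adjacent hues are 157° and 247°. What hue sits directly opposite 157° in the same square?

337°

A square tetradic scheme places four hues 90° apart; opposite corners are 180° apart.
157 + 180 = 337°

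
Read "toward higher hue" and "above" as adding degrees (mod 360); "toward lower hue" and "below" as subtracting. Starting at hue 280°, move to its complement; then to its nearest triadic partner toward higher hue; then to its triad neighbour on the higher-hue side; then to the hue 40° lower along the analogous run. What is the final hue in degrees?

+180° (complement): 280 + 180 = 460 → 460 − 360 = 100°
+120° (triadic ↑): 100 + 120 = 220°
+120° (triadic ↑): 220 + 120 = 340°
−40° (analog 40° ↓): 340 − 40 = 300°

300°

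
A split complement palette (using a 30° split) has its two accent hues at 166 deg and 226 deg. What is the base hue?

16°

The accents sit 30° either side of the complement, so the complement is their short-arc midpoint on the wheel.
Short-arc midpoint of 166° and 226°: 196°.
Base is 180° from the complement: 196 − 180 = 16°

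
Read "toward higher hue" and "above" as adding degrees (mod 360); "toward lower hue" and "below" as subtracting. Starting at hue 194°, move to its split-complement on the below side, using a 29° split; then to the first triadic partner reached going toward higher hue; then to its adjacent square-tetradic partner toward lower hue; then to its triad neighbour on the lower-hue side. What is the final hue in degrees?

+151° (split-comp 29° ↓): 194 + 151 = 345°
+120° (triadic ↑): 345 + 120 = 465 → 465 − 360 = 105°
−90° (square ↓): 105 − 90 = 15°
−120° (triadic ↓): 15 − 120 = -105 → -105 + 360 = 255°

255°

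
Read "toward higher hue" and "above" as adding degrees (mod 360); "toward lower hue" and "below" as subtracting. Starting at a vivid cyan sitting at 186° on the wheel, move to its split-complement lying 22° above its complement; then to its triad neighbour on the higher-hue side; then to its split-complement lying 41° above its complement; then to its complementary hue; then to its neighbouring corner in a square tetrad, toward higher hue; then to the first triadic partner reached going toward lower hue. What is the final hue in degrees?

159°

split-comp 22° ↑ +202°: 186 + 202 = 388 → 388 − 360 = 28°
triadic ↑ +120°: 28 + 120 = 148°
split-comp 41° ↑ +221°: 148 + 221 = 369 → 369 − 360 = 9°
complement +180°: 9 + 180 = 189°
square ↑ +90°: 189 + 90 = 279°
triadic ↓ −120°: 279 − 120 = 159°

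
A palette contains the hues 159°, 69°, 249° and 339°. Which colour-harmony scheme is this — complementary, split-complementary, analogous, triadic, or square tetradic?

square tetradic

Sort the hues: 69°, 159°, 249°, 339°.
Successive gaps around the wheel: 90°, 90°, 90°, 90°.
Four hues every 90° form a square tetradic scheme.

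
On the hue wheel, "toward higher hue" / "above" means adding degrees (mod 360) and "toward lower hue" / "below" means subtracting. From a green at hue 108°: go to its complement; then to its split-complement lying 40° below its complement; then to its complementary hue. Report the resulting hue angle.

248°

+180° (complement): 108 + 180 = 288°
+140° (split-comp 40° ↓): 288 + 140 = 428 → 428 − 360 = 68°
+180° (complement): 68 + 180 = 248°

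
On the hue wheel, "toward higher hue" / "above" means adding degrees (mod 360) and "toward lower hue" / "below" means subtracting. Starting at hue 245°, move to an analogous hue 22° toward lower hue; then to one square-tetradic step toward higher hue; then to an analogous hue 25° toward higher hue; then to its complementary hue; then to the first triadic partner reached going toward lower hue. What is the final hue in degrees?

38°

−22° (analog 22° ↓): 245 − 22 = 223°
+90° (square ↑): 223 + 90 = 313°
+25° (analog 25° ↑): 313 + 25 = 338°
+180° (complement): 338 + 180 = 518 → 518 − 360 = 158°
−120° (triadic ↓): 158 − 120 = 38°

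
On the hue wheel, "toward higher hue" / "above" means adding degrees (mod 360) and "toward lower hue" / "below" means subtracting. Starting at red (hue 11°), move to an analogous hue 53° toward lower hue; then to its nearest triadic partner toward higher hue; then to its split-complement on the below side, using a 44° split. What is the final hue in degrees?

−53° (analog 53° ↓): 11 − 53 = -42 → -42 + 360 = 318°
+120° (triadic ↑): 318 + 120 = 438 → 438 − 360 = 78°
+136° (split-comp 44° ↓): 78 + 136 = 214°

214°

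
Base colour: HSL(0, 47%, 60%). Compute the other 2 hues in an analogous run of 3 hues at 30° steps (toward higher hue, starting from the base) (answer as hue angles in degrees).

30° and 60°

Analogous hues sit every 30° along the wheel.
0 + 30 = 30°
0 + 60 = 60°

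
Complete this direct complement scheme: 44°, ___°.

224°

The complement sits 180° across the wheel.
The full set through 44° is {44°, 224°}.
Given {44°}, the missing hue is 224°.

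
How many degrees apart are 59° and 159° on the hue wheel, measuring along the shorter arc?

100°

|59 − 159| = 100.
100 ≤ 180, so the shorter arc is 100°.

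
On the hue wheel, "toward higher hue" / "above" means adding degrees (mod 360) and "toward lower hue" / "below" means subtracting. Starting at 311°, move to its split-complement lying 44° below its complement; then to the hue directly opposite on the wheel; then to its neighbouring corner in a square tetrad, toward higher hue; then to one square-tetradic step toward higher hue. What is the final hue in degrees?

87°

311 + 136 = 447 → 447 − 360 = 87°   (split-comp 44° ↓)
87 + 180 = 267°   (complement)
267 + 90 = 357°   (square ↑)
357 + 90 = 447 → 447 − 360 = 87°   (square ↑)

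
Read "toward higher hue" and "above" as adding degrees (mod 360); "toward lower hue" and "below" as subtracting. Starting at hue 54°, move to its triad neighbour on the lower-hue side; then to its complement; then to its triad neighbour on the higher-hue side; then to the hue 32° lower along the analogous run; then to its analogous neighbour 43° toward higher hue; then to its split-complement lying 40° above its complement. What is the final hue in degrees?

triadic ↓ −120°: 54 − 120 = -66 → -66 + 360 = 294°
complement +180°: 294 + 180 = 474 → 474 − 360 = 114°
triadic ↑ +120°: 114 + 120 = 234°
analog 32° ↓ −32°: 234 − 32 = 202°
analog 43° ↑ +43°: 202 + 43 = 245°
split-comp 40° ↑ +220°: 245 + 220 = 465 → 465 − 360 = 105°

105°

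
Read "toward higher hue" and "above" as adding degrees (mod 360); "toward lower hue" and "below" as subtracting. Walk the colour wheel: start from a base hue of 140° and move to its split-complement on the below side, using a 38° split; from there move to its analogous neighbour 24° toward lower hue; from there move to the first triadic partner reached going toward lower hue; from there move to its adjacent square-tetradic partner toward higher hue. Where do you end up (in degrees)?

228°

split-comp 38° ↓ +142°: 140 + 142 = 282°
analog 24° ↓ −24°: 282 − 24 = 258°
triadic ↓ −120°: 258 − 120 = 138°
square ↑ +90°: 138 + 90 = 228°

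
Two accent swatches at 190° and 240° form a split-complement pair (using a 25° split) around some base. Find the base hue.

35°

The accents sit 25° either side of the complement, so the complement is their short-arc midpoint on the wheel.
Short-arc midpoint of 190° and 240°: 215°.
Base is 180° from the complement: 215 − 180 = 35°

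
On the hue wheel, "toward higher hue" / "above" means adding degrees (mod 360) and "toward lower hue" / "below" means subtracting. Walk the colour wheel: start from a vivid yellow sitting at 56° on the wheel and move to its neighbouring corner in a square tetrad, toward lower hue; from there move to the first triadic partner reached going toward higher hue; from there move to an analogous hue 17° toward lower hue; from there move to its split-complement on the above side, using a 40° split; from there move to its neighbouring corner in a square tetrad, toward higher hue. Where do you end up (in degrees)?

19°

square ↓ −90°: 56 − 90 = -34 → -34 + 360 = 326°
triadic ↑ +120°: 326 + 120 = 446 → 446 − 360 = 86°
analog 17° ↓ −17°: 86 − 17 = 69°
split-comp 40° ↑ +220°: 69 + 220 = 289°
square ↑ +90°: 289 + 90 = 379 → 379 − 360 = 19°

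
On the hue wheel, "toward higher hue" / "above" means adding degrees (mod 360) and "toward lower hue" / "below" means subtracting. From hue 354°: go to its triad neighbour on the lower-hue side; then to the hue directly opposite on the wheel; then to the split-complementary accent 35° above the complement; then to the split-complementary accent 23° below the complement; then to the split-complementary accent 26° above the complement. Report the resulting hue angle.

354 − 120 = 234°   (triadic ↓)
234 + 180 = 414 → 414 − 360 = 54°   (complement)
54 + 215 = 269°   (split-comp 35° ↑)
269 + 157 = 426 → 426 − 360 = 66°   (split-comp 23° ↓)
66 + 206 = 272°   (split-comp 26° ↑)

272°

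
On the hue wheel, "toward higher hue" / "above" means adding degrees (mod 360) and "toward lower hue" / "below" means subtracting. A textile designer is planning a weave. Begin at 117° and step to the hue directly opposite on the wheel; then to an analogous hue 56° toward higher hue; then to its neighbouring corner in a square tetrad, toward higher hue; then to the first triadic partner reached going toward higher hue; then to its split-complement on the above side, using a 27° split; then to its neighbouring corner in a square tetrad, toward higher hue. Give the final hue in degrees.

140°

117 + 180 = 297°   (complement)
297 + 56 = 353°   (analog 56° ↑)
353 + 90 = 443 → 443 − 360 = 83°   (square ↑)
83 + 120 = 203°   (triadic ↑)
203 + 207 = 410 → 410 − 360 = 50°   (split-comp 27° ↑)
50 + 90 = 140°   (square ↑)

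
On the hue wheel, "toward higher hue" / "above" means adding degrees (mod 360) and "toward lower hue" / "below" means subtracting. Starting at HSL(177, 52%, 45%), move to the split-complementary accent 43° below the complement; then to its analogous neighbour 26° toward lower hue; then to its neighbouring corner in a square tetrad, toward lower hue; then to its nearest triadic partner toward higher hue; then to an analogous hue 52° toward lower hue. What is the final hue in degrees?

266°

+137° (split-comp 43° ↓): 177 + 137 = 314°
−26° (analog 26° ↓): 314 − 26 = 288°
−90° (square ↓): 288 − 90 = 198°
+120° (triadic ↑): 198 + 120 = 318°
−52° (analog 52° ↓): 318 − 52 = 266°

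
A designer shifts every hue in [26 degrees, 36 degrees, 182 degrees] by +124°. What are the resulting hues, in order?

150°, 160°, 306°

26 + 124 = 150°
36 + 124 = 160°
182 + 124 = 306°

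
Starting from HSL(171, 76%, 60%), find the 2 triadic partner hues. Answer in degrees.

A triad places three hues 120° apart.
171 + 120 = 291°
171 + 240 = 411 → 411 − 360 = 51°

291° and 51°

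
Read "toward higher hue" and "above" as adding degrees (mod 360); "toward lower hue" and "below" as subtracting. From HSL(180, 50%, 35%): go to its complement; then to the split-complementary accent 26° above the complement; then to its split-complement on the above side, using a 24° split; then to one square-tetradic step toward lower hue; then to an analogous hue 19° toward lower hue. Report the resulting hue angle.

complement +180°: 180 + 180 = 360 → 360 − 360 = 0°
split-comp 26° ↑ +206°: 0 + 206 = 206°
split-comp 24° ↑ +204°: 206 + 204 = 410 → 410 − 360 = 50°
square ↓ −90°: 50 − 90 = -40 → -40 + 360 = 320°
analog 19° ↓ −19°: 320 − 19 = 301°

301°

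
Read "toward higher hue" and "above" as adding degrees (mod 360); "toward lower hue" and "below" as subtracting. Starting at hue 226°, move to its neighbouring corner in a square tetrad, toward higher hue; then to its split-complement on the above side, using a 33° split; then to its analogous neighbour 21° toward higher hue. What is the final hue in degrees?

+90° (square ↑): 226 + 90 = 316°
+213° (split-comp 33° ↑): 316 + 213 = 529 → 529 − 360 = 169°
+21° (analog 21° ↑): 169 + 21 = 190°

190°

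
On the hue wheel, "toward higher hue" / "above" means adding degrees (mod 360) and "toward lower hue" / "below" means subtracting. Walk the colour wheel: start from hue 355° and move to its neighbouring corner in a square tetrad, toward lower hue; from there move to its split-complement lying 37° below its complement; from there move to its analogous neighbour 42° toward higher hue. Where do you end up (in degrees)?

square ↓ −90°: 355 − 90 = 265°
split-comp 37° ↓ +143°: 265 + 143 = 408 → 408 − 360 = 48°
analog 42° ↑ +42°: 48 + 42 = 90°

90°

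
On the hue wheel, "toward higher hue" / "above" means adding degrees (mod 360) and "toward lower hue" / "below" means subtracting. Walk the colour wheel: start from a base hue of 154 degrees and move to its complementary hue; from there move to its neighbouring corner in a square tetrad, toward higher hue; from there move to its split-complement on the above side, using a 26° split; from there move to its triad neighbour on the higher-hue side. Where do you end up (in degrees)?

30°

154 + 180 = 334°   (complement)
334 + 90 = 424 → 424 − 360 = 64°   (square ↑)
64 + 206 = 270°   (split-comp 26° ↑)
270 + 120 = 390 → 390 − 360 = 30°   (triadic ↑)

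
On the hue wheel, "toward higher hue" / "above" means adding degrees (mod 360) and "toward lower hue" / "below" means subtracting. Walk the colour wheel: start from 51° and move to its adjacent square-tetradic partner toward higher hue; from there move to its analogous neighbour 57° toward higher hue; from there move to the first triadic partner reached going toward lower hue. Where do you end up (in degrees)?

78°

square ↑ +90°: 51 + 90 = 141°
analog 57° ↑ +57°: 141 + 57 = 198°
triadic ↓ −120°: 198 − 120 = 78°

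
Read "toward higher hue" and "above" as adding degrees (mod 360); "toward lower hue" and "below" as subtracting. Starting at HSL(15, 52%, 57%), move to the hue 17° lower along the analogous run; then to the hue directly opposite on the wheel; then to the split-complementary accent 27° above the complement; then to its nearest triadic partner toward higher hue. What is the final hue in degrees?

145°

−17° (analog 17° ↓): 15 − 17 = -2 → -2 + 360 = 358°
+180° (complement): 358 + 180 = 538 → 538 − 360 = 178°
+207° (split-comp 27° ↑): 178 + 207 = 385 → 385 − 360 = 25°
+120° (triadic ↑): 25 + 120 = 145°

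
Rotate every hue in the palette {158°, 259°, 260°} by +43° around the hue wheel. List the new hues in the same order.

158 + 43 = 201°
259 + 43 = 302°
260 + 43 = 303°

201°, 302°, 303°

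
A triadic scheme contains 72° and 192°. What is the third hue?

A triad spaces three hues 120° apart.
The full set is {72°, 192°, 312°}.

312°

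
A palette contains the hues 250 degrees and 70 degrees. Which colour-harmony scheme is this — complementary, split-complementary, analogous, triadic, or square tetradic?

Sort the hues: 70°, 250°.
Successive gaps around the wheel: 180°, 180°.
Two hues 180° apart are complementary.

complementary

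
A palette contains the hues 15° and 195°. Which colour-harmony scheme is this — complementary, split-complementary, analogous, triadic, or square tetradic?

complementary

Sort the hues: 15°, 195°.
Successive gaps around the wheel: 180°, 180°.
Two hues 180° apart are complementary.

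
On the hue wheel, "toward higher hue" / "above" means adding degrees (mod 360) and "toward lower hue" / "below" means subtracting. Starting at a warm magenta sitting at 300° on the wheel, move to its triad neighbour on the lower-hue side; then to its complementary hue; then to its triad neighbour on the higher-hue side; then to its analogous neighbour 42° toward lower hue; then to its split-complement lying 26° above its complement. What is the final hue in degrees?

triadic ↓ −120°: 300 − 120 = 180°
complement +180°: 180 + 180 = 360 → 360 − 360 = 0°
triadic ↑ +120°: 0 + 120 = 120°
analog 42° ↓ −42°: 120 − 42 = 78°
split-comp 26° ↑ +206°: 78 + 206 = 284°

284°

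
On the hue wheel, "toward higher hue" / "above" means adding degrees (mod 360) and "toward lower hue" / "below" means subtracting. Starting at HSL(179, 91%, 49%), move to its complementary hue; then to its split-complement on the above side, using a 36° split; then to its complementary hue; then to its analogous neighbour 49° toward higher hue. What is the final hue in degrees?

84°

complement +180°: 179 + 180 = 359°
split-comp 36° ↑ +216°: 359 + 216 = 575 → 575 − 360 = 215°
complement +180°: 215 + 180 = 395 → 395 − 360 = 35°
analog 49° ↑ +49°: 35 + 49 = 84°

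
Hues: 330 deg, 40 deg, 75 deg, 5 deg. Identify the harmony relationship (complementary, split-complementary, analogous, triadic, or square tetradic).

Sort the hues: 5°, 40°, 75°, 330°.
Successive gaps around the wheel: 35°, 35°, 255°, 35°.
A run of hues at equal small steps (35°) with one large closing gap is an analogous group.

analogous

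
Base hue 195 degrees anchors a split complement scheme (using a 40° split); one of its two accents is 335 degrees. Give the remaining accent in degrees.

55°

Split-complementary hues sit 40° either side of the complement.
Complement of the base 195°: 195 + 180 = 375 → 375 − 360 = 15°
The given accent 335° is 40° one side of 15°; the other accent sits 40° the other side: 15 + 40 = 55°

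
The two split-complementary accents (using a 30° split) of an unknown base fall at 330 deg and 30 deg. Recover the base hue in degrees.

180°

The accents sit 30° either side of the complement, so the complement is their short-arc midpoint on the wheel.
Short-arc midpoint of 330° and 30°: 0°.
Base is 180° from the complement: 0 − 180 = -180 → -180 + 360 = 180°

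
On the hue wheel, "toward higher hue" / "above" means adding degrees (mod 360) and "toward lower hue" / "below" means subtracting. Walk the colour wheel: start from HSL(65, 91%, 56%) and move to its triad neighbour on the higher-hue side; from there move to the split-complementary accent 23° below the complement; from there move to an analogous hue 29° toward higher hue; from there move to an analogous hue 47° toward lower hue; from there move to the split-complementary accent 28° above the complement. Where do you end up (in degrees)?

172°

+120° (triadic ↑): 65 + 120 = 185°
+157° (split-comp 23° ↓): 185 + 157 = 342°
+29° (analog 29° ↑): 342 + 29 = 371 → 371 − 360 = 11°
−47° (analog 47° ↓): 11 − 47 = -36 → -36 + 360 = 324°
+208° (split-comp 28° ↑): 324 + 208 = 532 → 532 − 360 = 172°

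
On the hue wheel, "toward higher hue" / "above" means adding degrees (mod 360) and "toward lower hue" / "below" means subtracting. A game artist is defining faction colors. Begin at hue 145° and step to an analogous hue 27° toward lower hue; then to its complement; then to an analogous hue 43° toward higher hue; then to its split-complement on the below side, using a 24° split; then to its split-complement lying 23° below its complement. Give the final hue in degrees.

−27° (analog 27° ↓): 145 − 27 = 118°
+180° (complement): 118 + 180 = 298°
+43° (analog 43° ↑): 298 + 43 = 341°
+156° (split-comp 24° ↓): 341 + 156 = 497 → 497 − 360 = 137°
+157° (split-comp 23° ↓): 137 + 157 = 294°

294°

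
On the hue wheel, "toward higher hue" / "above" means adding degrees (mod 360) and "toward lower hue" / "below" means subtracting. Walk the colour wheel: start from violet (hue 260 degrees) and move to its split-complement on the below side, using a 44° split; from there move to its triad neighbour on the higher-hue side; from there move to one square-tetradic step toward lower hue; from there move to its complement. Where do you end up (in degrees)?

+136° (split-comp 44° ↓): 260 + 136 = 396 → 396 − 360 = 36°
+120° (triadic ↑): 36 + 120 = 156°
−90° (square ↓): 156 − 90 = 66°
+180° (complement): 66 + 180 = 246°

246°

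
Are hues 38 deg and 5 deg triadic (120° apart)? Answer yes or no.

Angular distance: |38 − 5| = 33 = 33°.
Triadic (120° apart) requires 120°.

no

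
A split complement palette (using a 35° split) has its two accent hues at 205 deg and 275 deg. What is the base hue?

60°

The accents sit 35° either side of the complement, so the complement is their short-arc midpoint on the wheel.
Short-arc midpoint of 205° and 275°: 240°.
Base is 180° from the complement: 240 − 180 = 60°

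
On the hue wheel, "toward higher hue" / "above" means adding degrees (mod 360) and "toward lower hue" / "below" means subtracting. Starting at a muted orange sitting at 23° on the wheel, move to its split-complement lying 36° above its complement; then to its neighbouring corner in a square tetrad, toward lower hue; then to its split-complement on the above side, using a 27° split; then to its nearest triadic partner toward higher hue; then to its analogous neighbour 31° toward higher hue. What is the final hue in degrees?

23 + 216 = 239°   (split-comp 36° ↑)
239 − 90 = 149°   (square ↓)
149 + 207 = 356°   (split-comp 27° ↑)
356 + 120 = 476 → 476 − 360 = 116°   (triadic ↑)
116 + 31 = 147°   (analog 31° ↑)

147°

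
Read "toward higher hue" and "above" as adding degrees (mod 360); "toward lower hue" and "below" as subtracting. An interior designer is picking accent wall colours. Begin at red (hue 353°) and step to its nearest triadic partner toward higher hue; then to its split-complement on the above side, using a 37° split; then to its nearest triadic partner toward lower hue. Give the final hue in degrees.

+120° (triadic ↑): 353 + 120 = 473 → 473 − 360 = 113°
+217° (split-comp 37° ↑): 113 + 217 = 330°
−120° (triadic ↓): 330 − 120 = 210°

210°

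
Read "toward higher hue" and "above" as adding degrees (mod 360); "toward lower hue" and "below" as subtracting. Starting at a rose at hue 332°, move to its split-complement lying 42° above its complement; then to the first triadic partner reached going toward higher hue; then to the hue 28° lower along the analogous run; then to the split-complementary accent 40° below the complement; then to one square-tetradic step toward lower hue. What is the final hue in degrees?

split-comp 42° ↑ +222°: 332 + 222 = 554 → 554 − 360 = 194°
triadic ↑ +120°: 194 + 120 = 314°
analog 28° ↓ −28°: 314 − 28 = 286°
split-comp 40° ↓ +140°: 286 + 140 = 426 → 426 − 360 = 66°
square ↓ −90°: 66 − 90 = -24 → -24 + 360 = 336°

336°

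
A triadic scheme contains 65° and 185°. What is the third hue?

A triad spaces three hues 120° apart.
The full set is {65°, 185°, 305°}.

305°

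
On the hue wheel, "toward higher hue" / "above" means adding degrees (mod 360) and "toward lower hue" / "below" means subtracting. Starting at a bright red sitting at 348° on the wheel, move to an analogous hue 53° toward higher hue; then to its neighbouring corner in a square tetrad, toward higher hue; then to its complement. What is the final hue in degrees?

311°

analog 53° ↑ +53°: 348 + 53 = 401 → 401 − 360 = 41°
square ↑ +90°: 41 + 90 = 131°
complement +180°: 131 + 180 = 311°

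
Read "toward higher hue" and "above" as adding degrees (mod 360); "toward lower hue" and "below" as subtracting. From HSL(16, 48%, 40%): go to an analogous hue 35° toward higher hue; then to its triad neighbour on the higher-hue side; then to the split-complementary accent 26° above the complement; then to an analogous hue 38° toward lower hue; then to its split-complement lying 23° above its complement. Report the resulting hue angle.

182°

16 + 35 = 51°   (analog 35° ↑)
51 + 120 = 171°   (triadic ↑)
171 + 206 = 377 → 377 − 360 = 17°   (split-comp 26° ↑)
17 − 38 = -21 → -21 + 360 = 339°   (analog 38° ↓)
339 + 203 = 542 → 542 − 360 = 182°   (split-comp 23° ↑)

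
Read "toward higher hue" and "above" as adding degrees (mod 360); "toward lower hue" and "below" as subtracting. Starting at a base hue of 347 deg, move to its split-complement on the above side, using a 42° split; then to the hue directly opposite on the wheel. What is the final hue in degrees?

347 + 222 = 569 → 569 − 360 = 209°   (split-comp 42° ↑)
209 + 180 = 389 → 389 − 360 = 29°   (complement)

29°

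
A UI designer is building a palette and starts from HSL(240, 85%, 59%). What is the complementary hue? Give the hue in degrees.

The complement sits 180° across the wheel.
240 + 180 = 420 → 420 − 360 = 60°

60°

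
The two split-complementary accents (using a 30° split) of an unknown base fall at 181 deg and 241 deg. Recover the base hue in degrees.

31°

The accents sit 30° either side of the complement, so the complement is their short-arc midpoint on the wheel.
Short-arc midpoint of 181° and 241°: 211°.
Base is 180° from the complement: 211 − 180 = 31°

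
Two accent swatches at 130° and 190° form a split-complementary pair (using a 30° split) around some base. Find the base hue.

340°

The accents sit 30° either side of the complement, so the complement is their short-arc midpoint on the wheel.
Short-arc midpoint of 130° and 190°: 160°.
Base is 180° from the complement: 160 − 180 = -20 → -20 + 360 = 340°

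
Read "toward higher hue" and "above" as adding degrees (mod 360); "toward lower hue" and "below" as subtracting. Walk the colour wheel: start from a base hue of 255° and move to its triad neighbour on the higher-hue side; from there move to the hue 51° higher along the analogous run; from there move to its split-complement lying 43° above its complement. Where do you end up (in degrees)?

+120° (triadic ↑): 255 + 120 = 375 → 375 − 360 = 15°
+51° (analog 51° ↑): 15 + 51 = 66°
+223° (split-comp 43° ↑): 66 + 223 = 289°

289°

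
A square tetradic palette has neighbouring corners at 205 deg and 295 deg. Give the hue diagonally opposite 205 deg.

A square tetradic scheme places four hues 90° apart; opposite corners are 180° apart.
205 + 180 = 385 → 385 − 360 = 25°

25°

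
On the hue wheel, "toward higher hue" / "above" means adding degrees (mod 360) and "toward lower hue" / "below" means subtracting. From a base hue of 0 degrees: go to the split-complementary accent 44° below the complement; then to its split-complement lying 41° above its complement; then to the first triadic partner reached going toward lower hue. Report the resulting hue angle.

237°

+136° (split-comp 44° ↓): 0 + 136 = 136°
+221° (split-comp 41° ↑): 136 + 221 = 357°
−120° (triadic ↓): 357 − 120 = 237°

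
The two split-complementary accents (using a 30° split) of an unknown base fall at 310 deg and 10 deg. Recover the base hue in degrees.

160°

The accents sit 30° either side of the complement, so the complement is their short-arc midpoint on the wheel.
Short-arc midpoint of 310° and 10°: 340°.
Base is 180° from the complement: 340 − 180 = 160°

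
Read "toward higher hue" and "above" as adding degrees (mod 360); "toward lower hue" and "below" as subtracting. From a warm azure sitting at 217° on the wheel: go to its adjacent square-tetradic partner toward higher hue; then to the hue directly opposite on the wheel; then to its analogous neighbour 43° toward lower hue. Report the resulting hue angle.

84°

square ↑ +90°: 217 + 90 = 307°
complement +180°: 307 + 180 = 487 → 487 − 360 = 127°
analog 43° ↓ −43°: 127 − 43 = 84°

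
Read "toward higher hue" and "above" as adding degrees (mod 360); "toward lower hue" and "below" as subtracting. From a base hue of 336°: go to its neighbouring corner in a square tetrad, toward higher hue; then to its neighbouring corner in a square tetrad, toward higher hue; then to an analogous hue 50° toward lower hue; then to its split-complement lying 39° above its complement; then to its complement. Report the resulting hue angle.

336 + 90 = 426 → 426 − 360 = 66°   (square ↑)
66 + 90 = 156°   (square ↑)
156 − 50 = 106°   (analog 50° ↓)
106 + 219 = 325°   (split-comp 39° ↑)
325 + 180 = 505 → 505 − 360 = 145°   (complement)

145°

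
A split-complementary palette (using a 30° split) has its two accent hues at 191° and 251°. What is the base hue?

The accents sit 30° either side of the complement, so the complement is their short-arc midpoint on the wheel.
Short-arc midpoint of 191° and 251°: 221°.
Base is 180° from the complement: 221 − 180 = 41°

41°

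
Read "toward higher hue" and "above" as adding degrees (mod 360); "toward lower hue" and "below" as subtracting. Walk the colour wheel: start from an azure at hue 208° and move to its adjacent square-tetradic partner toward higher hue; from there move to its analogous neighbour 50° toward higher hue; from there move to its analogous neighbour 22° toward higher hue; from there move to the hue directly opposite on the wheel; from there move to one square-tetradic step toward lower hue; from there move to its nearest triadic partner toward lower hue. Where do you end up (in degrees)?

340°

208 + 90 = 298°   (square ↑)
298 + 50 = 348°   (analog 50° ↑)
348 + 22 = 370 → 370 − 360 = 10°   (analog 22° ↑)
10 + 180 = 190°   (complement)
190 − 90 = 100°   (square ↓)
100 − 120 = -20 → -20 + 360 = 340°   (triadic ↓)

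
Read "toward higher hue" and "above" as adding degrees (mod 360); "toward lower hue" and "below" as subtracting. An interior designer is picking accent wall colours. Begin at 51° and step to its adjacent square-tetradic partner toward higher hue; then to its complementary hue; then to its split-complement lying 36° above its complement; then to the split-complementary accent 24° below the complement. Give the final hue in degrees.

51 + 90 = 141°   (square ↑)
141 + 180 = 321°   (complement)
321 + 216 = 537 → 537 − 360 = 177°   (split-comp 36° ↑)
177 + 156 = 333°   (split-comp 24° ↓)

333°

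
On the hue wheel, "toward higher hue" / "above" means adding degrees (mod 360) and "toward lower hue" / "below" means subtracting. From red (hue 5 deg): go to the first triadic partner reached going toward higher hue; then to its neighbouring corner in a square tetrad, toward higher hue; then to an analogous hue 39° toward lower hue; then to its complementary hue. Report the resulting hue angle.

5 + 120 = 125°   (triadic ↑)
125 + 90 = 215°   (square ↑)
215 − 39 = 176°   (analog 39° ↓)
176 + 180 = 356°   (complement)

356°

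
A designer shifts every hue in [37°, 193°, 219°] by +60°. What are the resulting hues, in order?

97°, 253°, 279°

37 + 60 = 97°
193 + 60 = 253°
219 + 60 = 279°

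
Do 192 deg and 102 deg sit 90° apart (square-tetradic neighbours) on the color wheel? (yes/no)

yes

Angular distance: |192 − 102| = 90 = 90°.
90° apart (square-tetradic neighbours) requires 90°.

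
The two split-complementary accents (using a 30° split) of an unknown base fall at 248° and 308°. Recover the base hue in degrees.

98°

The accents sit 30° either side of the complement, so the complement is their short-arc midpoint on the wheel.
Short-arc midpoint of 248° and 308°: 278°.
Base is 180° from the complement: 278 − 180 = 98°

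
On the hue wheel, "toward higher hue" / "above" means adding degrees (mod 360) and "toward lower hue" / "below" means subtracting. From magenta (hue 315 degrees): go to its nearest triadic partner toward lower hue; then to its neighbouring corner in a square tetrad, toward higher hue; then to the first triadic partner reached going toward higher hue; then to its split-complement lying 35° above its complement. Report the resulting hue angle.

−120° (triadic ↓): 315 − 120 = 195°
+90° (square ↑): 195 + 90 = 285°
+120° (triadic ↑): 285 + 120 = 405 → 405 − 360 = 45°
+215° (split-comp 35° ↑): 45 + 215 = 260°

260°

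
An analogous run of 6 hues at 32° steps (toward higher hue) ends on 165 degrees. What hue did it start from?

5°

5 steps of 32° (toward higher hue) give a net shift of +160°.
Start = end − shift: 165 − 160 = 5°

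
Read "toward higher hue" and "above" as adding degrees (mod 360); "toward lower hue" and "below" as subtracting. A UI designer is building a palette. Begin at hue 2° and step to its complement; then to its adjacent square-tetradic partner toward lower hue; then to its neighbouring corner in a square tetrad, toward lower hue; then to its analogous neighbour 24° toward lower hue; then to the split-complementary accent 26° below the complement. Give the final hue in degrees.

132°

+180° (complement): 2 + 180 = 182°
−90° (square ↓): 182 − 90 = 92°
−90° (square ↓): 92 − 90 = 2°
−24° (analog 24° ↓): 2 − 24 = -22 → -22 + 360 = 338°
+154° (split-comp 26° ↓): 338 + 154 = 492 → 492 − 360 = 132°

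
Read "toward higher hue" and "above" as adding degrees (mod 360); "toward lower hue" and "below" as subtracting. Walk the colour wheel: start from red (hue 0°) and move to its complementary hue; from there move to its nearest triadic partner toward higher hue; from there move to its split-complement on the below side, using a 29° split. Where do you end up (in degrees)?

+180° (complement): 0 + 180 = 180°
+120° (triadic ↑): 180 + 120 = 300°
+151° (split-comp 29° ↓): 300 + 151 = 451 → 451 − 360 = 91°

91°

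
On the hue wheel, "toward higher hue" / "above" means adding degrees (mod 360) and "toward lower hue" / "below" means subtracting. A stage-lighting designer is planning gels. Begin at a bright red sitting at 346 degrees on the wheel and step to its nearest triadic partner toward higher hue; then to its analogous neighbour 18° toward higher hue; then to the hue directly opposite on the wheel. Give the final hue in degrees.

304°

+120° (triadic ↑): 346 + 120 = 466 → 466 − 360 = 106°
+18° (analog 18° ↑): 106 + 18 = 124°
+180° (complement): 124 + 180 = 304°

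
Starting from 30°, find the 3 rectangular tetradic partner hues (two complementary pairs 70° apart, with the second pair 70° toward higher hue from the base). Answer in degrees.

100°, 210° and 280°

30 + 70 = 100°
30 + 180 = 210°
30 + 250 = 280°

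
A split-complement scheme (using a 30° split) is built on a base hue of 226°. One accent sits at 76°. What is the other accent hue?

16°

Split-complementary hues sit 30° either side of the complement.
Complement of the base 226°: 226 + 180 = 406 → 406 − 360 = 46°
The given accent 76° is 30° one side of 46°; the other accent sits 30° the other side: 46 − 30 = 16°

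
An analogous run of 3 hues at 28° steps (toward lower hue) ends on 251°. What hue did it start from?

307°

2 steps of 28° (toward lower hue) give a net shift of −56°.
Start = end − shift: 251 + 56 = 307°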